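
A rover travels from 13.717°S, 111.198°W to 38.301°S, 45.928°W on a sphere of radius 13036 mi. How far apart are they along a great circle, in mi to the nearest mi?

14159 mi

In radians: φ₁ = -0.2394, φ₂ = -0.6685, Δλ = 65.270° = 1.1392 rad.
Haversine: a = sin²(Δφ/2) + cos φ₁ cos φ₂ sin²(Δλ/2) = 0.0453 + (0.9715)(0.7848)(0.2908) = 0.26705.
Central angle c = 2·arcsin(√a) = 1.08614 rad.
Distance = R·c = 13036 × 1.0861 ≈ 14159 mi.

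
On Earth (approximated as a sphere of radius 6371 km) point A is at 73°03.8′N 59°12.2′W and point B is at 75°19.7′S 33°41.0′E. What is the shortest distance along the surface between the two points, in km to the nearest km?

17602 km

Let φ₁ = 1.2752 rad, φ₂ = -1.3147 rad, and Δλ = 1.6212 rad.
Haversine: a = sin²(Δφ/2) + cos φ₁ cos φ₂ sin²(Δλ/2) = 0.9258 + (0.2913)(0.2533)(0.5252) = 0.96458.
Central angle c = 2·arcsin(√a) = 2.76290 rad.
Distance = R·c = 6371 × 2.7629 ≈ 17602 km.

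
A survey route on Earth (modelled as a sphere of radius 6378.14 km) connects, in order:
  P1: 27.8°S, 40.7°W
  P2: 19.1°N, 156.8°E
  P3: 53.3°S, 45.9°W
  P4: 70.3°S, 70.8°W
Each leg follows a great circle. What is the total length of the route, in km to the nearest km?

36033 km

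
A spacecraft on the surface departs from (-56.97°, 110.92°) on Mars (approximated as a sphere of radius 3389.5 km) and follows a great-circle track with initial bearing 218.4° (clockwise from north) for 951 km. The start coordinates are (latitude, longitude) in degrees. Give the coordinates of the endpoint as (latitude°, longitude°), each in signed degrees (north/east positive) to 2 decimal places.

-67.50°, 84.21°

Angular distance δ = d/R = 951/3389.5 = 0.28057 rad; initial bearing θ = 3.8118 rad.
sin φ₂ = sin φ₁ cos δ + cos φ₁ sin δ cos θ = (-0.8384)(0.9609) + (0.5451)(0.2769)(-0.7837) = -0.9239, so φ₂ = -67.50°.
Δλ = atan2(sin θ sin δ cos φ₁, cos δ − sin φ₁ sin φ₂) = atan2(-0.0938, 0.1863) = -26.710°.
λ₂ = 110.920° − 26.710° = 84.21°.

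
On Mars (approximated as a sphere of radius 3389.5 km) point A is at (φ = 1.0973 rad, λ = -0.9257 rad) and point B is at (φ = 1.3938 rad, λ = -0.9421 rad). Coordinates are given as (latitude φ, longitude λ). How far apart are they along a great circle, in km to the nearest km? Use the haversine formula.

1005 km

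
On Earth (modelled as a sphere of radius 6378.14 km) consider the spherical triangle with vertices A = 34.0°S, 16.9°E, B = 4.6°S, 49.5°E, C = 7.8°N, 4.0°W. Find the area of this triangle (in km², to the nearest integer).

12892668 km²

Side lengths (central angles): a = 0.9563, b = 0.8073, c = 0.7362 rad; semiperimeter s = 1.2499.
By l'Huilier's theorem, tan(E/4) = √[tan(s/2) tan((s−a)/2) tan((s−b)/2) tan((s−c)/2)], giving spherical excess E = 0.3169 rad.
Area = E·R² = 0.3169 × (6378.14)² ≈ 12892668 km².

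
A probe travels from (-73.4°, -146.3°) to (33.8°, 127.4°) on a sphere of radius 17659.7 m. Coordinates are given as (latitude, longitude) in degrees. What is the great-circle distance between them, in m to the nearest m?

37351 m

With latitudes φ₁ = -73.400°, φ₂ = 33.800° and longitude difference Δλ = -86.300°:
Haversine: a = sin²(Δφ/2) + cos φ₁ cos φ₂ sin²(Δλ/2) = 0.6479 + (0.2857)(0.8310)(0.4677) = 0.75890.
Central angle c = 2·arcsin(√a) = 2.11506 rad.
Distance = R·c = 17659.7 × 2.1151 ≈ 37351 m.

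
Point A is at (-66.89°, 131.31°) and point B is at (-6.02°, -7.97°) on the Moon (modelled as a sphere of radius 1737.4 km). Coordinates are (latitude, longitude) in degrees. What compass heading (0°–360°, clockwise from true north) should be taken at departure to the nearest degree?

Δλ = -139.280° = -2.4309 rad.
y = sin Δλ · cos φ₂ = (-0.6524)(0.9945) = -0.6488
x = cos φ₁ sin φ₂ − sin φ₁ cos φ₂ cos Δλ = (0.3925)(-0.1049) − (-0.9198)(0.9945)(-0.7579) = -0.7344
θ = atan2(y, x) = -138.54°; adding 360° gives 221°.

221°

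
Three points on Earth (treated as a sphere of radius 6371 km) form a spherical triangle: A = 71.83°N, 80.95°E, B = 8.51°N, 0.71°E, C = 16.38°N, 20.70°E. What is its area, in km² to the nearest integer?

8301185 km²

Side lengths (central angles): a = 0.3670, b = 1.1413, c = 1.3767 rad; semiperimeter s = 1.4425.
By l'Huilier's theorem, tan(E/4) = √[tan(s/2) tan((s−a)/2) tan((s−b)/2) tan((s−c)/2)], giving spherical excess E = 0.2045 rad.
Area = E·R² = 0.2045 × (6371)² ≈ 8301185 km².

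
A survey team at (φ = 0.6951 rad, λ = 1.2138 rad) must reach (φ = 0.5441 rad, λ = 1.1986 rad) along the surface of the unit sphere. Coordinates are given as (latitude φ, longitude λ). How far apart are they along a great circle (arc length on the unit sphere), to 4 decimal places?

0.1515

In radians: φ₁ = 0.6951, φ₂ = 0.5441, Δλ = -0.871° = -0.0152 rad.
Haversine: a = sin²(Δφ/2) + cos φ₁ cos φ₂ sin²(Δλ/2) = 0.0057 + (0.7680)(0.8556)(0.0001) = 0.00573.
Central angle c = 2·arcsin(√a) = 0.15150 rad.
On the unit sphere the arc length equals the central angle: 0.1515.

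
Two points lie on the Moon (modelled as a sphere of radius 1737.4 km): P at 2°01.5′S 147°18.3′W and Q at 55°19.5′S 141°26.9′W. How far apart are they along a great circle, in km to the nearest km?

In radians: φ₁ = -0.0353, φ₂ = -0.9656, Δλ = 5.857° = 0.1022 rad.
cos c = sin φ₁ sin φ₂ + cos φ₁ cos φ₂ cos Δλ = (-0.0353)(-0.8224) + (0.9994)(0.5689)(0.9948) = 0.59466,
so c = arccos(0.59466) = 0.93396 rad.
Distance = R·c = 1737.4 × 0.9340 ≈ 1623 km.

1623 km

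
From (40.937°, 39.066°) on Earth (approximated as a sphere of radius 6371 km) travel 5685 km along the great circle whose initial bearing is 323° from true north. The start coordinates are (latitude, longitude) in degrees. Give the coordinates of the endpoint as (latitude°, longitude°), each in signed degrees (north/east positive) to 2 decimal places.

61.75°, -42.83°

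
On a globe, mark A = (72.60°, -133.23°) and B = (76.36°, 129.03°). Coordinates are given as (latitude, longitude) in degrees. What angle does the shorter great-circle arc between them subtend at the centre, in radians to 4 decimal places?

0.4082 rad

With latitudes φ₁ = 72.600°, φ₂ = 76.360° and longitude difference Δλ = -97.740°:
cos c = sin φ₁ sin φ₂ + cos φ₁ cos φ₂ cos Δλ = (0.9542)(0.9718) + (0.2990)(0.2358)(-0.1347) = 0.91783,
so c = arccos(0.91783) = 0.40822 rad.
So the angular separation is 0.4082 rad.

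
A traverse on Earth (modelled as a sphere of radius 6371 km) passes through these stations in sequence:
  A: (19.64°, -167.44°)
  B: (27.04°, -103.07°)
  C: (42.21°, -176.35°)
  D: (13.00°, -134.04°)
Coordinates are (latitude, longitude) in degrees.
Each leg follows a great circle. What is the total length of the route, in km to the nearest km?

18464 km

Leg A→B: central angle 1.0290 rad, distance 6555.9 km.
Leg B→C: central angle 1.0527 rad, distance 6706.7 km.
Leg C→D: central angle 0.8164 rad, distance 5201.3 km.
Total: 6555.9 + 6706.7 + 5201.3 ≈ 18464 km.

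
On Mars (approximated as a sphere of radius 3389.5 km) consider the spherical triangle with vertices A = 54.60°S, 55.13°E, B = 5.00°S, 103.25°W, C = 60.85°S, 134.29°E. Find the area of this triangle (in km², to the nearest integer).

10421282 km²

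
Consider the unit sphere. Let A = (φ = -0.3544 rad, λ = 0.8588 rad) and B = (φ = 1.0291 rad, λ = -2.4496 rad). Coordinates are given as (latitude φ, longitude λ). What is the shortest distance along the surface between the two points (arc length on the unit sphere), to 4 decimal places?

2.4562

In radians: φ₁ = -0.3544, φ₂ = 1.0291, Δλ = 170.443° = 2.9748 rad.
Haversine: a = sin²(Δφ/2) + cos φ₁ cos φ₂ sin²(Δλ/2) = 0.4069 + (0.9379)(0.5156)(0.9931) = 0.88709.
Central angle c = 2·arcsin(√a) = 2.45622 rad.
On the unit sphere the arc length equals the central angle: 2.4562.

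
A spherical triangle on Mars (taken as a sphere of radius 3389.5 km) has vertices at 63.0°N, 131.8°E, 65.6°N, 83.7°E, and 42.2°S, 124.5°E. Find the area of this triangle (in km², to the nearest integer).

Side lengths (central angles): a = 1.9607, b = 1.8389, c = 0.3578 rad; semiperimeter s = 2.0787.
By l'Huilier's theorem, tan(E/4) = √[tan(s/2) tan((s−a)/2) tan((s−b)/2) tan((s−c)/2)], giving spherical excess E = 0.4723 rad.
Area = E·R² = 0.4723 × (3389.5)² ≈ 5426479 km².

5426479 km²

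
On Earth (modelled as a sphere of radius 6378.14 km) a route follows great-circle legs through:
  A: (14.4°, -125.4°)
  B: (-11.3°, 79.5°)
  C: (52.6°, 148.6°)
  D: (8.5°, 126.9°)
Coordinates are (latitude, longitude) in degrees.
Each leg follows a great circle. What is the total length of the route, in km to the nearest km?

32259 km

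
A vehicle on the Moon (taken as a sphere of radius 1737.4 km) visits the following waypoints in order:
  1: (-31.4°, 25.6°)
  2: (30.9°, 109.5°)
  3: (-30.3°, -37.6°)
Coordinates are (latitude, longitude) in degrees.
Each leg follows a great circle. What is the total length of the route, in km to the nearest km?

7663 km

Leg 1→2: central angle 1.7617 rad, distance 3060.8 km.
Leg 2→3: central angle 2.6490 rad, distance 4602.4 km.
Total: 3060.8 + 4602.4 ≈ 7663 km.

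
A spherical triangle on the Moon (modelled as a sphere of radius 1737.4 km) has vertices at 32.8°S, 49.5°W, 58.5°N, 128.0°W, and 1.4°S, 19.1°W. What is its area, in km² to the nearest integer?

Side lengths (central angles): a = 1.7620, b = 0.7407, c = 1.9545 rad; semiperimeter s = 2.2286.
By l'Huilier's theorem, tan(E/4) = √[tan(s/2) tan((s−a)/2) tan((s−b)/2) tan((s−c)/2)], giving spherical excess E = 0.9717 rad.
Area = E·R² = 0.9717 × (1737.4)² ≈ 2933029 km².

2933029 km²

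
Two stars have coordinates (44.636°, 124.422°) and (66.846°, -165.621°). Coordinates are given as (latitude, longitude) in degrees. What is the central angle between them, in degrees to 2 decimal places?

42.11°

Let φ₁ = 0.7790 rad, φ₂ = 1.1667 rad, and Δλ = 1.2210 rad.
cos c = sin φ₁ sin φ₂ + cos φ₁ cos φ₂ cos Δλ = (0.7026)(0.9195) + (0.7116)(0.3932)(0.3427) = 0.74190,
so c = arccos(0.74190) = 0.73490 rad.
So the angular separation is 42.11°.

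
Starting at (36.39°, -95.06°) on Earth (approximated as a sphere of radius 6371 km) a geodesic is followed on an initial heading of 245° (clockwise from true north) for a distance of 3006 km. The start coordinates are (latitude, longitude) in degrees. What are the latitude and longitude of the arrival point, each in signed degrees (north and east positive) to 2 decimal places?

21.95°, -121.43°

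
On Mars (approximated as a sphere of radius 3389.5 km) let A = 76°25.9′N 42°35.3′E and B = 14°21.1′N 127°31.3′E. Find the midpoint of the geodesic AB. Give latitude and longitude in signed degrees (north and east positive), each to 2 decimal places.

The central angle between A and B is δ = 1.3067 rad.
With f = 0.5, the slerp weights are sin((1−f)δ)/sin δ = 0.6297 and sin(fδ)/sin δ = 0.6297.
Weighted sum of the unit vectors: (0.6297)·(0.1727,0.1588,0.9721) + (0.6297)·(-0.5901,0.7684,0.2479) = (-0.2628, 0.5838, 0.7682).
Converting back: φ = atan2(z, √(x²+y²)) = 50.19°, λ = atan2(y, x) = 114.23°.

50.19°, 114.23°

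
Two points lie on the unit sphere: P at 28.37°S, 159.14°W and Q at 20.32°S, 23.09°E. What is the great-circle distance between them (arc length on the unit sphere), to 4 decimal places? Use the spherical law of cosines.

2.2910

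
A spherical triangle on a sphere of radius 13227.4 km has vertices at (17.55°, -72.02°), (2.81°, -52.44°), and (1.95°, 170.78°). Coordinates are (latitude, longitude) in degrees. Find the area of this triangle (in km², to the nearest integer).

Side lengths (central angles): a = 2.3829, b = 2.0101, c = 0.4226 rad; semiperimeter s = 2.4078.
By l'Huilier's theorem, tan(E/4) = √[tan(s/2) tan((s−a)/2) tan((s−b)/2) tan((s−c)/2)], giving spherical excess E = 0.3986 rad.
Area = E·R² = 0.3986 × (13227.4)² ≈ 69749311 km².

69749311 km²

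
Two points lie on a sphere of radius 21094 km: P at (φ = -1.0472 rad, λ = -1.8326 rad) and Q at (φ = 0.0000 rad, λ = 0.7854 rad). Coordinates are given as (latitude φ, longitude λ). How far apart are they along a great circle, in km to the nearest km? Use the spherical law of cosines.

In radians: φ₁ = -1.0472, φ₂ = 0.0000, Δλ = 150.000° = 2.6180 rad.
cos c = sin φ₁ sin φ₂ + cos φ₁ cos φ₂ cos Δλ = (-0.8660)(0.0000) + (0.5000)(1.0000)(-0.8660) = -0.43301,
so c = arccos(-0.43301) = 2.01863 rad.
Distance = R·c = 21094 × 2.0186 ≈ 42581 km.

42581 km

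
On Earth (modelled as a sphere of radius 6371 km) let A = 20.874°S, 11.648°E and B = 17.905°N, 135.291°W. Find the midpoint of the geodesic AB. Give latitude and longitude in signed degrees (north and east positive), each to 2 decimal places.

-5.20°, -63.58°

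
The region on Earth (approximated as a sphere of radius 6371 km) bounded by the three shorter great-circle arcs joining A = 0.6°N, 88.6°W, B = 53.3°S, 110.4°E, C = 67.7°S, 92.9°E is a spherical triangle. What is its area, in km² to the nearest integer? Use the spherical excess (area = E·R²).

13833428 km²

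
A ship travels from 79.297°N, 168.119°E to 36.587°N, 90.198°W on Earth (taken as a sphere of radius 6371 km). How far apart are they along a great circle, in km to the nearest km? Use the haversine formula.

With latitudes φ₁ = 79.297°, φ₂ = 36.587° and longitude difference Δλ = 101.683°:
Haversine: a = sin²(Δφ/2) + cos φ₁ cos φ₂ sin²(Δλ/2) = 0.1326 + (0.1857)(0.8030)(0.6012) = 0.22226.
Central angle c = 2·arcsin(√a) = 0.98186 rad.
Distance = R·c = 6371 × 0.9819 ≈ 6255 km.

6255 km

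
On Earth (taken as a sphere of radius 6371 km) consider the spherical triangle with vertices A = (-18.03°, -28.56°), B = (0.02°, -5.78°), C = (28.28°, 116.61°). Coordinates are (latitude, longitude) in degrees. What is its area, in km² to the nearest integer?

7921250 km²

Side lengths (central angles): a = 2.0619, b = 2.5572, c = 0.5020 rad; semiperimeter s = 2.5605.
By l'Huilier's theorem, tan(E/4) = √[tan(s/2) tan((s−a)/2) tan((s−b)/2) tan((s−c)/2)], giving spherical excess E = 0.1952 rad.
Area = E·R² = 0.1952 × (6371)² ≈ 7921250 km².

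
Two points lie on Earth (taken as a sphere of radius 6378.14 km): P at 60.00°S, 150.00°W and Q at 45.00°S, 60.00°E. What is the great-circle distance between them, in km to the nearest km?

8034 km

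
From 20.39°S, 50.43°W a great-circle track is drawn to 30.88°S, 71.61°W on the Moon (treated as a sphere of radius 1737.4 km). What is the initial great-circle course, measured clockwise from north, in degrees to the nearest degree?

237°

With φ₁ = -0.3559, φ₂ = -0.5390, Δλ = -0.3697 rad, the forward-azimuth formula gives
θ = atan2( sin Δλ cos φ₂ , cos φ₁ sin φ₂ − sin φ₁ cos φ₂ cos Δλ ) = atan2(-0.3101, -0.2023) = -123.12°.
Adding 360° brings this into [0°, 360°): 237°.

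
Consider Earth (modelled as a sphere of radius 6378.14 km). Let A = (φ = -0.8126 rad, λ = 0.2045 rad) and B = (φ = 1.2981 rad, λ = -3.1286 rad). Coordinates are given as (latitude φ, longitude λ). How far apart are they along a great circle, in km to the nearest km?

In radians: φ₁ = -0.8126, φ₂ = 1.2981, Δλ = 169.027° = 2.9501 rad.
cos c = sin φ₁ sin φ₂ + cos φ₁ cos φ₂ cos Δλ = (-0.7261)(0.9630) + (0.6876)(0.2693)(-0.9817) = -0.88106,
so c = arccos(-0.88106) = 2.64889 rad.
Distance = R·c = 6378.14 × 2.6489 ≈ 16895 km.

16895 km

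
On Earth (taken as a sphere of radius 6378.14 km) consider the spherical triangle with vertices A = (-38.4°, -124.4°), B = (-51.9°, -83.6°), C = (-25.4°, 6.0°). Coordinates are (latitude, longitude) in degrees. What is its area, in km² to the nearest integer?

Side lengths (central angles): a = 1.2224, b = 1.7644, c = 0.5455 rad; semiperimeter s = 1.7661.
By l'Huilier's theorem, tan(E/4) = √[tan(s/2) tan((s−a)/2) tan((s−b)/2) tan((s−c)/2)], giving spherical excess E = 0.0574 rad.
Area = E·R² = 0.0574 × (6378.14)² ≈ 2333588 km².

2333588 km²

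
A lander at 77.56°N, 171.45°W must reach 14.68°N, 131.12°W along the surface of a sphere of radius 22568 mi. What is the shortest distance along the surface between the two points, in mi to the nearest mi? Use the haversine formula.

With latitudes φ₁ = 77.560°, φ₂ = 14.680° and longitude difference Δλ = 40.330°:
Haversine: a = sin²(Δφ/2) + cos φ₁ cos φ₂ sin²(Δλ/2) = 0.2721 + (0.2154)(0.9674)(0.1188) = 0.29684.
Central angle c = 2·arcsin(√a) = 1.15236 rad.
Distance = R·c = 22568 × 1.1524 ≈ 26007 mi.

26007 mi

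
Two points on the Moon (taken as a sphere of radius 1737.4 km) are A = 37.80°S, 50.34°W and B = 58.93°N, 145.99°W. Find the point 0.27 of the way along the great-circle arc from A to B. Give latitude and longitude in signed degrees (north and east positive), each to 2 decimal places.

-9.70°, -70.79°

Central angle δ = 2.1714 rad. Interpolating on the sphere with fraction f = 0.27:
P = [sin((1−f)δ)·A + sin(fδ)·B] / sin δ = 1.2120·A + 0.6706·B in Cartesian coordinates,
giving P = (0.3243, -0.9308, -0.1684), i.e. latitude -9.70°, longitude -70.79°.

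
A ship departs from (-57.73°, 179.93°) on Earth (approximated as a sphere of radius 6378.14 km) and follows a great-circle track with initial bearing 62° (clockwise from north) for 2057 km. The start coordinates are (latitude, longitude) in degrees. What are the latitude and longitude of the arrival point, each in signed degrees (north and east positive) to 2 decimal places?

-46.26°, -156.19°

Angular distance δ = d/R = 2057/6378.14 = 0.32251 rad; initial bearing θ = 1.0821 rad.
sin φ₂ = sin φ₁ cos δ + cos φ₁ sin δ cos θ = (-0.8455)(0.9484) + (0.5339)(0.3169)(0.4695) = -0.7225, so φ₂ = -46.26°.
Δλ = atan2(sin θ sin δ cos φ₁, cos δ − sin φ₁ sin φ₂) = atan2(0.1494, 0.3375) = 23.877°.
λ₂ = 179.930° + 23.877° = 203.81° → -156.19° after wrapping to (−180°, 180°].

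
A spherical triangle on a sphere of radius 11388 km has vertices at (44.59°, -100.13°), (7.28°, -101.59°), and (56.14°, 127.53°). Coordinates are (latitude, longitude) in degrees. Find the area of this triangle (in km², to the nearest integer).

37657195 km²

Side lengths (central angles): a = 1.8302, b = 1.2496, c = 0.6516 rad; semiperimeter s = 1.8657.
By l'Huilier's theorem, tan(E/4) = √[tan(s/2) tan((s−a)/2) tan((s−b)/2) tan((s−c)/2)], giving spherical excess E = 0.2904 rad.
Area = E·R² = 0.2904 × (11388)² ≈ 37657195 km².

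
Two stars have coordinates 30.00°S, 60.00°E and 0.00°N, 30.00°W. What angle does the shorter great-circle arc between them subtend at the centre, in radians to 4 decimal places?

1.5708 rad

With latitudes φ₁ = -30.000°, φ₂ = 0.000° and longitude difference Δλ = -90.000°:
Haversine: a = sin²(Δφ/2) + cos φ₁ cos φ₂ sin²(Δλ/2) = 0.0670 + (0.8660)(1.0000)(0.5000) = 0.50000.
Central angle c = 2·arcsin(√a) = 1.57080 rad.
So the angular separation is 1.5708 rad.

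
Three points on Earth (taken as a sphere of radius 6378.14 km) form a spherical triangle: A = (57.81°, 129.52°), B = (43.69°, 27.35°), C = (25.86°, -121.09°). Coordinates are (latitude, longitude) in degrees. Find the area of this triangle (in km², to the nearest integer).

Side lengths (central angles): a = 1.8267, b = 1.3592, c = 1.0433 rad; semiperimeter s = 2.1146.
By l'Huilier's theorem, tan(E/4) = √[tan(s/2) tan((s−a)/2) tan((s−b)/2) tan((s−c)/2)], giving spherical excess E = 0.9650 rad.
Area = E·R² = 0.9650 × (6378.14)² ≈ 39255472 km².

39255472 km²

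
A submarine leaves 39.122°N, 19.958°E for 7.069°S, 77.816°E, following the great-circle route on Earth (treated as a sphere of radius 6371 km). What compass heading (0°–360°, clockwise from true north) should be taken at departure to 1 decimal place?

117.0°

With φ₁ = 0.6828, φ₂ = -0.1234, Δλ = 1.0098 rad, the forward-azimuth formula gives
θ = atan2( sin Δλ cos φ₂ , cos φ₁ sin φ₂ − sin φ₁ cos φ₂ cos Δλ ) = atan2(0.8403, -0.4286) = 117.02°.
So the initial bearing is 117.0°.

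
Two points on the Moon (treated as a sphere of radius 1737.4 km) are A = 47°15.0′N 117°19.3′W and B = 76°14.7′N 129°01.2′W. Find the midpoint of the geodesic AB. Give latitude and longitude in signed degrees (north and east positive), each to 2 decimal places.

61.84°, -120.35°

The central angle between A and B is δ = 0.5129 rad.
With f = 0.5, the slerp weights are sin((1−f)δ)/sin δ = 0.5169 and sin(fδ)/sin δ = 0.5169.
Weighted sum of the unit vectors: (0.5169)·(-0.3116,-0.6031,0.7343) + (0.5169)·(-0.1497,-0.1847,0.9713) = (-0.2384, -0.4072, 0.8817).
Converting back: φ = atan2(z, √(x²+y²)) = 61.84°, λ = atan2(y, x) = -120.35°.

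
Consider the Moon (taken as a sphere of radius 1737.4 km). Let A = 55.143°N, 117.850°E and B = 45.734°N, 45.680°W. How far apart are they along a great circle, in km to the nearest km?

Let φ₁ = 0.9624 rad, φ₂ = 0.7982 rad, and Δλ = -2.8541 rad.
cos c = sin φ₁ sin φ₂ + cos φ₁ cos φ₂ cos Δλ = (0.8206)(0.7161) + (0.5715)(0.6980)(-0.9590) = 0.20507,
so c = arccos(0.20507) = 1.36426 rad.
Distance = R·c = 1737.4 × 1.3643 ≈ 2370 km.

2370 km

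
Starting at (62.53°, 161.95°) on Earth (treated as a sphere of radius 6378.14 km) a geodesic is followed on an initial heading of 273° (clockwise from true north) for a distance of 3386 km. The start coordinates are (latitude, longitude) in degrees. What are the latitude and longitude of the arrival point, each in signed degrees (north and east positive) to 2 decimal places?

Angular distance δ = d/R = 3386/6378.14 = 0.53088 rad; initial bearing θ = 4.7647 rad.
sin φ₂ = sin φ₁ cos δ + cos φ₁ sin δ cos θ = (0.8873)(0.8624) + (0.4613)(0.5063)(0.0523) = 0.7774, so φ₂ = 51.02°.
Δλ = atan2(sin θ sin δ cos φ₁, cos δ − sin φ₁ sin φ₂) = atan2(-0.2332, 0.1727) = -53.488°.
λ₂ = 161.950° − 53.488° = 108.46°.

51.02°, 108.46°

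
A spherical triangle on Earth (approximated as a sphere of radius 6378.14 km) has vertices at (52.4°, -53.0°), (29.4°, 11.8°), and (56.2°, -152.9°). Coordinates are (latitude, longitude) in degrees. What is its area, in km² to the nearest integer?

17194890 km²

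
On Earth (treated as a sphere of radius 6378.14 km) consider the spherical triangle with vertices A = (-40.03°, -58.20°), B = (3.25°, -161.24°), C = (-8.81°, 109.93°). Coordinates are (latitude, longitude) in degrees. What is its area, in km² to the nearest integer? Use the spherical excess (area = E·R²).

110414927 km²

Side lengths (central angles): a = 1.5593, b = 2.2679, c = 1.7813 rad; semiperimeter s = 2.8043.
By l'Huilier's theorem, tan(E/4) = √[tan(s/2) tan((s−a)/2) tan((s−b)/2) tan((s−c)/2)], giving spherical excess E = 2.7142 rad.
Area = E·R² = 2.7142 × (6378.14)² ≈ 110414927 km².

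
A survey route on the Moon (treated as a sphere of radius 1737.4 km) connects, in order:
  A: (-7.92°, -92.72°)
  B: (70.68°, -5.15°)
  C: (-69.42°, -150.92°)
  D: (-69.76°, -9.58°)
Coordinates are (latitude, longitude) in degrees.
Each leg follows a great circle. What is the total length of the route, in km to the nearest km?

9203 km

Leg A→B: central angle 1.6872 rad, distance 2931.3 km.
Leg B→C: central angle 2.9393 rad, distance 5106.8 km.
Leg C→D: central angle 0.6707 rad, distance 1165.2 km.
Total: 2931.3 + 5106.8 + 1165.2 ≈ 9203 km.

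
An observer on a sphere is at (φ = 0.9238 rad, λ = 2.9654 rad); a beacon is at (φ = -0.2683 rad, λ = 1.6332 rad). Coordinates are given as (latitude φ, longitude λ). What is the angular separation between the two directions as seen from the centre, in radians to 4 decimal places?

Let φ₁ = 0.9238 rad, φ₂ = -0.2683 rad, and Δλ = -1.3322 rad.
cos c = sin φ₁ sin φ₂ + cos φ₁ cos φ₂ cos Δλ = (0.7979)(-0.2651) + (0.6028)(0.9642)(0.2363) = -0.07415,
so c = arccos(-0.07415) = 1.64501 rad.
So the angular separation is 1.6450 rad.

1.6450 rad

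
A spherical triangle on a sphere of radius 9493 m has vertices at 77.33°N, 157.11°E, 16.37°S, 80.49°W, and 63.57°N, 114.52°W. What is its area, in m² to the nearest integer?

Side lengths (central angles): a = 1.4691, b = 0.5024, c = 1.9690 rad; semiperimeter s = 1.9702.
By l'Huilier's theorem, tan(E/4) = √[tan(s/2) tan((s−a)/2) tan((s−b)/2) tan((s−c)/2)], giving spherical excess E = 0.0585 rad.
Area = E·R² = 0.0585 × (9493)² ≈ 5275315 m².

5275315 m²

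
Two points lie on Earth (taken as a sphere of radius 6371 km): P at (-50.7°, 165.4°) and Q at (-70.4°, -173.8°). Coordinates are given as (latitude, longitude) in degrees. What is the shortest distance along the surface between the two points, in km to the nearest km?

2439 km

With latitudes φ₁ = -50.700°, φ₂ = -70.400° and longitude difference Δλ = 20.800°:
Haversine: a = sin²(Δφ/2) + cos φ₁ cos φ₂ sin²(Δλ/2) = 0.0293 + (0.6334)(0.3355)(0.0326) = 0.03619.
Central angle c = 2·arcsin(√a) = 0.38280 rad.
Distance = R·c = 6371 × 0.3828 ≈ 2439 km.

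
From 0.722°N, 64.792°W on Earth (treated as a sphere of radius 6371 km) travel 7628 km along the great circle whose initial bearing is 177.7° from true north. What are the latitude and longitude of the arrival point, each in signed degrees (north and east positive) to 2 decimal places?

Angular distance δ = d/R = 7628/6371 = 1.19730 rad; initial bearing θ = 3.1015 rad.
sin φ₂ = sin φ₁ cos δ + cos φ₁ sin δ cos θ = (0.0126)(0.3649) + (0.9999)(0.9311)(-0.9992) = -0.9256, so φ₂ = -67.76°.
Δλ = atan2(sin θ sin δ cos φ₁, cos δ − sin φ₁ sin φ₂) = atan2(0.0374, 0.3765) = 5.667°.
λ₂ = -64.792° + 5.667° = -59.13°.

-67.76°, -59.13°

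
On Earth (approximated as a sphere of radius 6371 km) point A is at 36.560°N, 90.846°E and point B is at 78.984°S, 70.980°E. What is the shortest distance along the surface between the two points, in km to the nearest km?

12913 km

With latitudes φ₁ = 36.560°, φ₂ = -78.984° and longitude difference Δλ = -19.866°:
Haversine: a = sin²(Δφ/2) + cos φ₁ cos φ₂ sin²(Δλ/2) = 0.7156 + (0.8032)(0.1911)(0.0298) = 0.72017.
Central angle c = 2·arcsin(√a) = 2.02677 rad.
Distance = R·c = 6371 × 2.0268 ≈ 12913 km.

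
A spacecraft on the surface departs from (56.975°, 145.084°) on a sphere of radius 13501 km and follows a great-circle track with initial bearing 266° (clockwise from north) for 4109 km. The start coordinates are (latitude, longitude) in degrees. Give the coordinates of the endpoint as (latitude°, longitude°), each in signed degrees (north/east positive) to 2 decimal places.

52.05°, 116.00°

Angular distance δ = d/R = 4109/13501 = 0.30435 rad; initial bearing θ = 4.6426 rad.
sin φ₂ = sin φ₁ cos δ + cos φ₁ sin δ cos θ = (0.8384)(0.9540) + (0.5450)(0.2997)(-0.0698) = 0.7885, so φ₂ = 52.05°.
Δλ = atan2(sin θ sin δ cos φ₁, cos δ − sin φ₁ sin φ₂) = atan2(-0.1629, 0.2929) = -29.082°.
λ₂ = 145.084° − 29.082° = 116.00°.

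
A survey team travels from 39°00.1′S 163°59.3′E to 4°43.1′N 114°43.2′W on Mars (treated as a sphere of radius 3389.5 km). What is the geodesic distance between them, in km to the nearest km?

Let φ₁ = -0.6807 rad, φ₂ = 0.0824 rad, and Δλ = 1.4188 rad.
Haversine: a = sin²(Δφ/2) + cos φ₁ cos φ₂ sin²(Δλ/2) = 0.1386 + (0.7771)(0.9966)(0.4243) = 0.46725.
Central angle c = 2·arcsin(√a) = 1.50526 rad.
Distance = R·c = 3389.5 × 1.5053 ≈ 5102 km.

5102 km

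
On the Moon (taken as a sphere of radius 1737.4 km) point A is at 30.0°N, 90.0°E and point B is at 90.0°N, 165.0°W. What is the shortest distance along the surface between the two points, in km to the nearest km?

1819 km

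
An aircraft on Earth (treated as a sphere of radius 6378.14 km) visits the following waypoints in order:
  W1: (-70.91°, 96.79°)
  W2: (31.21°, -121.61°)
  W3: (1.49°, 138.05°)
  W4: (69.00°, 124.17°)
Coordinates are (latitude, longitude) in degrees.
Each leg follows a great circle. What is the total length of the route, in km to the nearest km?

33546 km

Leg W1→W2: central angle 2.3587 rad, distance 15044.3 km.
Leg W2→W3: central angle 1.7112 rad, distance 10914.6 km.
Leg W3→W4: central angle 1.1896 rad, distance 7587.2 km.
Total: 15044.3 + 10914.6 + 7587.2 ≈ 33546 km.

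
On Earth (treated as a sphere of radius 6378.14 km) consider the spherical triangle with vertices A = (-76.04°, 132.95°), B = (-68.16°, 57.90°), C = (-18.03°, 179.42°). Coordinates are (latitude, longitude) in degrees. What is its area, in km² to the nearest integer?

3646377 km²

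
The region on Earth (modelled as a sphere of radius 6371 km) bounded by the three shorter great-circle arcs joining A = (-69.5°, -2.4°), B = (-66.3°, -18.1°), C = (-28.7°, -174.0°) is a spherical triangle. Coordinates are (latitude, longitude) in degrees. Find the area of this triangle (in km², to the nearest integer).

4026864 km²

Side lengths (central angles): a = 1.4526, b = 1.4243, c = 0.1168 rad; semiperimeter s = 1.4969.
By l'Huilier's theorem, tan(E/4) = √[tan(s/2) tan((s−a)/2) tan((s−b)/2) tan((s−c)/2)], giving spherical excess E = 0.0992 rad.
Area = E·R² = 0.0992 × (6371)² ≈ 4026864 km².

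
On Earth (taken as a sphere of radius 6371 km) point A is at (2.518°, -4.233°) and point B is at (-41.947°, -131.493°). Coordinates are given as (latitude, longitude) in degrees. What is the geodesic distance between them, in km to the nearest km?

13192 km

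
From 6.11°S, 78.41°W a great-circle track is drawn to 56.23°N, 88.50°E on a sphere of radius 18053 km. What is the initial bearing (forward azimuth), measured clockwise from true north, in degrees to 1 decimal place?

9.3°

With φ₁ = -0.1066, φ₂ = 0.9814, Δλ = 2.9131 rad, the forward-azimuth formula gives
θ = atan2( sin Δλ cos φ₂ , cos φ₁ sin φ₂ − sin φ₁ cos φ₂ cos Δλ ) = atan2(0.1259, 0.7689) = 9.30°.
So the initial bearing is 9.3°.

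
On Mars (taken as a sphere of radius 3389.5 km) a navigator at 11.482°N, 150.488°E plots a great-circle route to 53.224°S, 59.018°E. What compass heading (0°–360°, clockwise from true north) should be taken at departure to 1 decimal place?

Δλ = -91.470° = -1.5965 rad.
y = sin Δλ · cos φ₂ = (-0.9997)(0.5987) = -0.5985
x = cos φ₁ sin φ₂ − sin φ₁ cos φ₂ cos Δλ = (0.9800)(-0.8010) − (0.1991)(0.5987)(-0.0257) = -0.7819
θ = atan2(y, x) = -142.57°; adding 360° gives 217.4°.

217.4°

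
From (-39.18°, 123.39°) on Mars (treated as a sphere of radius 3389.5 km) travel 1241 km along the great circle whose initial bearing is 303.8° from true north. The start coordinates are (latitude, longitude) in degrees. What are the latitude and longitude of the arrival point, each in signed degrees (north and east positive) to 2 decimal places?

-25.82°, 104.09°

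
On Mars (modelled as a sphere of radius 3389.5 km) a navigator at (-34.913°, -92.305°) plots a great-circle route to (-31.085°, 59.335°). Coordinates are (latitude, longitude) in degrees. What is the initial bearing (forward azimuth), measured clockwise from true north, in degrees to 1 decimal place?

With φ₁ = -0.6093, φ₂ = -0.5425, Δλ = 2.6466 rad, the forward-azimuth formula gives
θ = atan2( sin Δλ cos φ₂ , cos φ₁ sin φ₂ − sin φ₁ cos φ₂ cos Δλ ) = atan2(0.4068, -0.8547) = 154.55°.
So the initial bearing is 154.5°.

154.5°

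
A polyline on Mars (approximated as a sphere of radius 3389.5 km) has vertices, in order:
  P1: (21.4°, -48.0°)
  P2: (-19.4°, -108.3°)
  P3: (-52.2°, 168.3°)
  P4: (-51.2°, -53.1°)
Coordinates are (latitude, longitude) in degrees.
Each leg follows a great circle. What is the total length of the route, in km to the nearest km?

Leg P1→P2: central angle 1.2515 rad, distance 4241.9 km.
Leg P2→P3: central angle 1.2357 rad, distance 4188.2 km.
Leg P3→P4: central angle 1.2369 rad, distance 4192.5 km.
Total: 4241.9 + 4188.2 + 4192.5 ≈ 12623 km.

12623 km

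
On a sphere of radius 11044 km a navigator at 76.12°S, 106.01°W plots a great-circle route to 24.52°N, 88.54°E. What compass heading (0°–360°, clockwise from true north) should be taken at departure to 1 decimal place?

Δλ = -165.450° = -2.8876 rad.
y = sin Δλ · cos φ₂ = (-0.2512)(0.9098) = -0.2286
x = cos φ₁ sin φ₂ − sin φ₁ cos φ₂ cos Δλ = (0.2399)(0.4150) − (-0.9708)(0.9098)(-0.9679) = -0.7554
θ = atan2(y, x) = -163.16°; adding 360° gives 196.8°.

196.8°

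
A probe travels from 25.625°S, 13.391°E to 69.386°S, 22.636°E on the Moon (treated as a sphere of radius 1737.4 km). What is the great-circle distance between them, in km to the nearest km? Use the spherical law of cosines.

With latitudes φ₁ = -25.625°, φ₂ = -69.386° and longitude difference Δλ = 9.245°:
cos c = sin φ₁ sin φ₂ + cos φ₁ cos φ₂ cos Δλ = (-0.4325)(-0.9360) + (0.9016)(0.3521)(0.9870) = 0.71811,
so c = arccos(0.71811) = 0.76972 rad.
Distance = R·c = 1737.4 × 0.7697 ≈ 1337 km.

1337 km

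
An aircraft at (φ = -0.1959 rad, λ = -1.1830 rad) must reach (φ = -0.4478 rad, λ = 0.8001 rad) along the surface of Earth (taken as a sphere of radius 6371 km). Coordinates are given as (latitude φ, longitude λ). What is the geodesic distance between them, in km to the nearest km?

11749 km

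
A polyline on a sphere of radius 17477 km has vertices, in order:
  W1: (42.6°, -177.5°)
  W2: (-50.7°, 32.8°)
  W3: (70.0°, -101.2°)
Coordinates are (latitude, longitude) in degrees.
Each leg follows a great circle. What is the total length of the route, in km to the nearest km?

94325 km

Leg W1→W2: central angle 2.7554 rad, distance 48155.4 km.
Leg W2→W3: central angle 2.6417 rad, distance 46169.8 km.
Total: 48155.4 + 46169.8 ≈ 94325 km.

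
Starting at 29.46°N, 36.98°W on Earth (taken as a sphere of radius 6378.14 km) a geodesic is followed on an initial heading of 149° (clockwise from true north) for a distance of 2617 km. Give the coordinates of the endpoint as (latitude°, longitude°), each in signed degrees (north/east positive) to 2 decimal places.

Angular distance δ = d/R = 2617/6378.14 = 0.41031 rad; initial bearing θ = 2.6005 rad.
sin φ₂ = sin φ₁ cos δ + cos φ₁ sin δ cos θ = (0.4918)(0.9170) + (0.8707)(0.3989)(-0.8572) = 0.1533, so φ₂ = 8.82°.
Δλ = atan2(sin θ sin δ cos φ₁, cos δ − sin φ₁ sin φ₂) = atan2(0.1789, 0.8416) = 11.999°.
λ₂ = -36.980° + 11.999° = -24.98°.

8.82°, -24.98°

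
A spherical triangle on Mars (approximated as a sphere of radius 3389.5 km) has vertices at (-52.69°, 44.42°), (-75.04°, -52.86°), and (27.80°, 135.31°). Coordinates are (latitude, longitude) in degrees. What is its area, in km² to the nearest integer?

13728959 km²

Side lengths (central angles): a = 2.3139, b = 1.9598, c = 0.7249 rad; semiperimeter s = 2.4993.
By l'Huilier's theorem, tan(E/4) = √[tan(s/2) tan((s−a)/2) tan((s−b)/2) tan((s−c)/2)], giving spherical excess E = 1.1950 rad.
Area = E·R² = 1.1950 × (3389.5)² ≈ 13728959 km².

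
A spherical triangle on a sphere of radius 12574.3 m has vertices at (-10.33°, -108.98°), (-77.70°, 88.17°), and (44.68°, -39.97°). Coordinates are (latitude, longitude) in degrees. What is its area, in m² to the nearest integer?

Side lengths (central angles): a = 2.4663, b = 1.4460, c = 1.5959 rad; semiperimeter s = 2.7541.
By l'Huilier's theorem, tan(E/4) = √[tan(s/2) tan((s−a)/2) tan((s−b)/2) tan((s−c)/2)], giving spherical excess E = 2.1863 rad.
Area = E·R² = 2.1863 × (12574.3)² ≈ 345679509 m².

345679509 m²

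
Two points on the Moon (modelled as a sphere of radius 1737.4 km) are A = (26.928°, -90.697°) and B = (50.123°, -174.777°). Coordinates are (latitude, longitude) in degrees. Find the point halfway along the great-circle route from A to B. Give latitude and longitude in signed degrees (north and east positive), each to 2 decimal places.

46.68°, -124.36°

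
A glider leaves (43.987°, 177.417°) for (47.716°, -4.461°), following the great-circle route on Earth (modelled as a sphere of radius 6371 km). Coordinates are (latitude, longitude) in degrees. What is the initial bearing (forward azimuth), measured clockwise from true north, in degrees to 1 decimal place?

Δλ = 178.122° = 3.1088 rad.
y = sin Δλ · cos φ₂ = (0.0328)(0.6728) = 0.0220
x = cos φ₁ sin φ₂ − sin φ₁ cos φ₂ cos Δλ = (0.7195)(0.7398) − (0.6945)(0.6728)(-0.9995) = 0.9993
θ = atan2(y, x) = 1.26°, so the bearing is 1.3°.

1.3°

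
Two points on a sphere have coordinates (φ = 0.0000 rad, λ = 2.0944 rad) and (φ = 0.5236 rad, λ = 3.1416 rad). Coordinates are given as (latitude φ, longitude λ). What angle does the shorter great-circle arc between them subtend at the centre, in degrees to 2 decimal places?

In radians: φ₁ = 0.0000, φ₂ = 0.5236, Δλ = 60.000° = 1.0472 rad.
Haversine: a = sin²(Δφ/2) + cos φ₁ cos φ₂ sin²(Δλ/2) = 0.0670 + (1.0000)(0.8660)(0.2500) = 0.28349.
Central angle c = 2·arcsin(√a) = 1.12297 rad.
So the angular separation is 64.34°.

64.34°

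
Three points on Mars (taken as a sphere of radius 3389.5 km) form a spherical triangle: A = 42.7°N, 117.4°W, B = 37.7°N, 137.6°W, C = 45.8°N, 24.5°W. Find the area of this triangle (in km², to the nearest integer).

Side lengths (central angles): a = 1.3469, b = 1.0925, c = 0.2823 rad; semiperimeter s = 1.3609.
By l'Huilier's theorem, tan(E/4) = √[tan(s/2) tan((s−a)/2) tan((s−b)/2) tan((s−c)/2)], giving spherical excess E = 0.0853 rad.
Area = E·R² = 0.0853 × (3389.5)² ≈ 979953 km².

979953 km²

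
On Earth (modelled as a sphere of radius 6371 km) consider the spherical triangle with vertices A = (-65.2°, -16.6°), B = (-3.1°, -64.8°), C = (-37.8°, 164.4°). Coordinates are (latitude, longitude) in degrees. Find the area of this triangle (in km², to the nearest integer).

Side lengths (central angles): a = 2.0742, b = 1.3439, c = 1.2363 rad; semiperimeter s = 2.3272.
By l'Huilier's theorem, tan(E/4) = √[tan(s/2) tan((s−a)/2) tan((s−b)/2) tan((s−c)/2)], giving spherical excess E = 1.2008 rad.
Area = E·R² = 1.2008 × (6371)² ≈ 48740074 km².

48740074 km²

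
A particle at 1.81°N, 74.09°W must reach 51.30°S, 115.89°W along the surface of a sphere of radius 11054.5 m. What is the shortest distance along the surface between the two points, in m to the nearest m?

12313 m

With latitudes φ₁ = 1.810°, φ₂ = -51.300° and longitude difference Δλ = -41.800°:
cos c = sin φ₁ sin φ₂ + cos φ₁ cos φ₂ cos Δλ = (0.0316)(-0.7804) + (0.9995)(0.6252)(0.7455) = 0.44122,
so c = arccos(0.44122) = 1.11384 rad.
Distance = R·c = 11054.5 × 1.1138 ≈ 12313 m.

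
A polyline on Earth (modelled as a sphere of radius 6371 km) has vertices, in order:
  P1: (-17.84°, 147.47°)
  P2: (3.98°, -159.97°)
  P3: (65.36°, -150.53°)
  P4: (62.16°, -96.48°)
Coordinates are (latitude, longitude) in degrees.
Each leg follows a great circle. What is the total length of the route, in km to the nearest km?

15714 km

Leg P1→P2: central angle 0.9812 rad, distance 6251.1 km.
Leg P2→P3: central angle 1.0777 rad, distance 6866.0 km.
Leg P3→P4: central angle 0.4077 rad, distance 2597.3 km.
Total: 6251.1 + 6866.0 + 2597.3 ≈ 15714 km.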